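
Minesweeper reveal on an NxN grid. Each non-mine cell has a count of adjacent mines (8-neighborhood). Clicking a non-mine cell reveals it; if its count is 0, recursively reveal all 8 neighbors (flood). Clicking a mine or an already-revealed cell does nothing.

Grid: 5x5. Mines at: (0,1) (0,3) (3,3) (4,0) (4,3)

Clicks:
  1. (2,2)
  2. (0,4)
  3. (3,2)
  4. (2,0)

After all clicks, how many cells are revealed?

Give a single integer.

Click 1 (2,2) count=1: revealed 1 new [(2,2)] -> total=1
Click 2 (0,4) count=1: revealed 1 new [(0,4)] -> total=2
Click 3 (3,2) count=2: revealed 1 new [(3,2)] -> total=3
Click 4 (2,0) count=0: revealed 7 new [(1,0) (1,1) (1,2) (2,0) (2,1) (3,0) (3,1)] -> total=10

Answer: 10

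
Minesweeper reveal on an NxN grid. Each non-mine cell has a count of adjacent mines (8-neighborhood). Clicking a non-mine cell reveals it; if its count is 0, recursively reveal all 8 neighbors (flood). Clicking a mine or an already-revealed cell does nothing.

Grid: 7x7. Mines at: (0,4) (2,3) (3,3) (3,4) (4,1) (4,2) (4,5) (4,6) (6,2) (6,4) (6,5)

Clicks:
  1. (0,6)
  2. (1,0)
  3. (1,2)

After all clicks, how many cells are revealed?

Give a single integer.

Answer: 22

Derivation:
Click 1 (0,6) count=0: revealed 8 new [(0,5) (0,6) (1,5) (1,6) (2,5) (2,6) (3,5) (3,6)] -> total=8
Click 2 (1,0) count=0: revealed 14 new [(0,0) (0,1) (0,2) (0,3) (1,0) (1,1) (1,2) (1,3) (2,0) (2,1) (2,2) (3,0) (3,1) (3,2)] -> total=22
Click 3 (1,2) count=1: revealed 0 new [(none)] -> total=22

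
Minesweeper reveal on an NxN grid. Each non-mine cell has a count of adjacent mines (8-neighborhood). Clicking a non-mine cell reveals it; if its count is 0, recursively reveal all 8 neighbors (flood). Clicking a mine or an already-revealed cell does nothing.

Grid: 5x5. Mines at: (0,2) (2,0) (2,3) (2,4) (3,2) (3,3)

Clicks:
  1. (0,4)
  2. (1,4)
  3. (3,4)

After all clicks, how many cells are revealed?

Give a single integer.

Answer: 5

Derivation:
Click 1 (0,4) count=0: revealed 4 new [(0,3) (0,4) (1,3) (1,4)] -> total=4
Click 2 (1,4) count=2: revealed 0 new [(none)] -> total=4
Click 3 (3,4) count=3: revealed 1 new [(3,4)] -> total=5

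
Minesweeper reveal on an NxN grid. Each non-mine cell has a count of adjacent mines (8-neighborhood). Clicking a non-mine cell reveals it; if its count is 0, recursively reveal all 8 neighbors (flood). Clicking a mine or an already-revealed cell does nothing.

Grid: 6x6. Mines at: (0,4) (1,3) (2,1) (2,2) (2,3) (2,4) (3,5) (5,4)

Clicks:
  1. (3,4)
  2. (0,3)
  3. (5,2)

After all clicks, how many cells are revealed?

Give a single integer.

Answer: 14

Derivation:
Click 1 (3,4) count=3: revealed 1 new [(3,4)] -> total=1
Click 2 (0,3) count=2: revealed 1 new [(0,3)] -> total=2
Click 3 (5,2) count=0: revealed 12 new [(3,0) (3,1) (3,2) (3,3) (4,0) (4,1) (4,2) (4,3) (5,0) (5,1) (5,2) (5,3)] -> total=14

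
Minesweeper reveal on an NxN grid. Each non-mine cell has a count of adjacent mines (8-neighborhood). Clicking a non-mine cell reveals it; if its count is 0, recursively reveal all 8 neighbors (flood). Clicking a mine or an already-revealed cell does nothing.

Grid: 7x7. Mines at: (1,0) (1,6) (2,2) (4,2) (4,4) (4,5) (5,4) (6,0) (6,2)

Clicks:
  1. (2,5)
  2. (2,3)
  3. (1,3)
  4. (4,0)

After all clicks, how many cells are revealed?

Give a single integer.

Click 1 (2,5) count=1: revealed 1 new [(2,5)] -> total=1
Click 2 (2,3) count=1: revealed 1 new [(2,3)] -> total=2
Click 3 (1,3) count=1: revealed 1 new [(1,3)] -> total=3
Click 4 (4,0) count=0: revealed 8 new [(2,0) (2,1) (3,0) (3,1) (4,0) (4,1) (5,0) (5,1)] -> total=11

Answer: 11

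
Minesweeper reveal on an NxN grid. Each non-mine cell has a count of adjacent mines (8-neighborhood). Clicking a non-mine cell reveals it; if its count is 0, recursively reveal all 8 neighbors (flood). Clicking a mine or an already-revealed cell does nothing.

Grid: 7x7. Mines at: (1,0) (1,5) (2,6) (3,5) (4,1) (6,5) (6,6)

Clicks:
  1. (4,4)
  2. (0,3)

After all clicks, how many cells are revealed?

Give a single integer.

Answer: 29

Derivation:
Click 1 (4,4) count=1: revealed 1 new [(4,4)] -> total=1
Click 2 (0,3) count=0: revealed 28 new [(0,1) (0,2) (0,3) (0,4) (1,1) (1,2) (1,3) (1,4) (2,1) (2,2) (2,3) (2,4) (3,1) (3,2) (3,3) (3,4) (4,2) (4,3) (5,0) (5,1) (5,2) (5,3) (5,4) (6,0) (6,1) (6,2) (6,3) (6,4)] -> total=29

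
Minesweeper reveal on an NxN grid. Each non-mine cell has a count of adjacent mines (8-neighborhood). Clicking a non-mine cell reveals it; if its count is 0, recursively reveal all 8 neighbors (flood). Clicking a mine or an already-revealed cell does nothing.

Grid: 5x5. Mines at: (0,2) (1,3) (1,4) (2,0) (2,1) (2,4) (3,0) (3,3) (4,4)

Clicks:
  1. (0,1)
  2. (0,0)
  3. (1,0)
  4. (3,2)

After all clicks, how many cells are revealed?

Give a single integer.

Answer: 5

Derivation:
Click 1 (0,1) count=1: revealed 1 new [(0,1)] -> total=1
Click 2 (0,0) count=0: revealed 3 new [(0,0) (1,0) (1,1)] -> total=4
Click 3 (1,0) count=2: revealed 0 new [(none)] -> total=4
Click 4 (3,2) count=2: revealed 1 new [(3,2)] -> total=5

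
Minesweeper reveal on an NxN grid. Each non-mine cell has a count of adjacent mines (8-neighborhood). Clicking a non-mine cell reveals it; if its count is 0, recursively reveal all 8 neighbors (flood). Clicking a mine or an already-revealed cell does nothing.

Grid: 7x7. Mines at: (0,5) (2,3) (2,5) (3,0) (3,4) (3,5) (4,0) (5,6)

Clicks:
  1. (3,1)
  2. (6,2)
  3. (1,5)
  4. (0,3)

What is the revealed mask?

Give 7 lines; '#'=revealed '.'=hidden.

Answer: #####..
######.
###....
.###...
.#####.
######.
######.

Derivation:
Click 1 (3,1) count=2: revealed 1 new [(3,1)] -> total=1
Click 2 (6,2) count=0: revealed 19 new [(3,2) (3,3) (4,1) (4,2) (4,3) (4,4) (4,5) (5,0) (5,1) (5,2) (5,3) (5,4) (5,5) (6,0) (6,1) (6,2) (6,3) (6,4) (6,5)] -> total=20
Click 3 (1,5) count=2: revealed 1 new [(1,5)] -> total=21
Click 4 (0,3) count=0: revealed 13 new [(0,0) (0,1) (0,2) (0,3) (0,4) (1,0) (1,1) (1,2) (1,3) (1,4) (2,0) (2,1) (2,2)] -> total=34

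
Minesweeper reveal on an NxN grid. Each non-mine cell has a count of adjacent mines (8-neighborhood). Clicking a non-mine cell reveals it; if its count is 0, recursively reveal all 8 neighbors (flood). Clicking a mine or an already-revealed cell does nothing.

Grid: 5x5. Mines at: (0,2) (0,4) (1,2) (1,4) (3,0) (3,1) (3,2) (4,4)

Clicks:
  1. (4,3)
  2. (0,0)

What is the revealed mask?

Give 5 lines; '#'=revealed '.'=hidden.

Click 1 (4,3) count=2: revealed 1 new [(4,3)] -> total=1
Click 2 (0,0) count=0: revealed 6 new [(0,0) (0,1) (1,0) (1,1) (2,0) (2,1)] -> total=7

Answer: ##...
##...
##...
.....
...#.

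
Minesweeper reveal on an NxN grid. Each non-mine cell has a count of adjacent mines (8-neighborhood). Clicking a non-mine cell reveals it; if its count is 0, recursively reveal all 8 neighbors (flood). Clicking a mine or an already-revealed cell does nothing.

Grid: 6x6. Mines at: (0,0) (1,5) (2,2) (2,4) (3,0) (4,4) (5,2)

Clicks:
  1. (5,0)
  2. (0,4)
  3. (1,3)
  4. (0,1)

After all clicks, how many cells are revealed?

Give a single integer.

Click 1 (5,0) count=0: revealed 4 new [(4,0) (4,1) (5,0) (5,1)] -> total=4
Click 2 (0,4) count=1: revealed 1 new [(0,4)] -> total=5
Click 3 (1,3) count=2: revealed 1 new [(1,3)] -> total=6
Click 4 (0,1) count=1: revealed 1 new [(0,1)] -> total=7

Answer: 7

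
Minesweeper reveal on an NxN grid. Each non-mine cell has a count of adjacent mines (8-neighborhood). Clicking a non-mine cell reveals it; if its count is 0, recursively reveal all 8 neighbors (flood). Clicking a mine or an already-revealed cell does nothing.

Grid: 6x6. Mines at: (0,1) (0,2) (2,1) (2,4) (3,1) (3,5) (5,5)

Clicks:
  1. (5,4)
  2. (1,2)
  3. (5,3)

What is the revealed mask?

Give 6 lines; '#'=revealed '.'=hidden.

Click 1 (5,4) count=1: revealed 1 new [(5,4)] -> total=1
Click 2 (1,2) count=3: revealed 1 new [(1,2)] -> total=2
Click 3 (5,3) count=0: revealed 12 new [(3,2) (3,3) (3,4) (4,0) (4,1) (4,2) (4,3) (4,4) (5,0) (5,1) (5,2) (5,3)] -> total=14

Answer: ......
..#...
......
..###.
#####.
#####.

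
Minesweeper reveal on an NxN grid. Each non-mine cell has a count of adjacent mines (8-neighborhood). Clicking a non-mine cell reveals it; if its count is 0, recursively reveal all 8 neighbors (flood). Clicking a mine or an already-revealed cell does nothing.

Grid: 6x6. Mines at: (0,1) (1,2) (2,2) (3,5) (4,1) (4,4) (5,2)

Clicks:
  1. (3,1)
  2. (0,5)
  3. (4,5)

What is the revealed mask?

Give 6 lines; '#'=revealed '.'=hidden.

Answer: ...###
...###
...###
.#....
.....#
......

Derivation:
Click 1 (3,1) count=2: revealed 1 new [(3,1)] -> total=1
Click 2 (0,5) count=0: revealed 9 new [(0,3) (0,4) (0,5) (1,3) (1,4) (1,5) (2,3) (2,4) (2,5)] -> total=10
Click 3 (4,5) count=2: revealed 1 new [(4,5)] -> total=11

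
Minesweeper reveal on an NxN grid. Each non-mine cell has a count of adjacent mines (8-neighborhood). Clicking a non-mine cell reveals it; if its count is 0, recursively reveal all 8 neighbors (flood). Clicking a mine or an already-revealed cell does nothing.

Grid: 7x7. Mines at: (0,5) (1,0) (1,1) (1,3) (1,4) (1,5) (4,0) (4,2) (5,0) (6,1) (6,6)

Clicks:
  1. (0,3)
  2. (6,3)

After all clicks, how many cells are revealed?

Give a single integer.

Click 1 (0,3) count=2: revealed 1 new [(0,3)] -> total=1
Click 2 (6,3) count=0: revealed 21 new [(2,3) (2,4) (2,5) (2,6) (3,3) (3,4) (3,5) (3,6) (4,3) (4,4) (4,5) (4,6) (5,2) (5,3) (5,4) (5,5) (5,6) (6,2) (6,3) (6,4) (6,5)] -> total=22

Answer: 22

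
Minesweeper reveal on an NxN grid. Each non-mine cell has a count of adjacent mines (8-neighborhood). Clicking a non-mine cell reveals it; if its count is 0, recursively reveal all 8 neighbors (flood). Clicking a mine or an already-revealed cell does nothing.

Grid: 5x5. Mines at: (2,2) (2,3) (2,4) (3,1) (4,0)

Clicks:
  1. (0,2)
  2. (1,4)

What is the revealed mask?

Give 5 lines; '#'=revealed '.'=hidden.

Click 1 (0,2) count=0: revealed 12 new [(0,0) (0,1) (0,2) (0,3) (0,4) (1,0) (1,1) (1,2) (1,3) (1,4) (2,0) (2,1)] -> total=12
Click 2 (1,4) count=2: revealed 0 new [(none)] -> total=12

Answer: #####
#####
##...
.....
.....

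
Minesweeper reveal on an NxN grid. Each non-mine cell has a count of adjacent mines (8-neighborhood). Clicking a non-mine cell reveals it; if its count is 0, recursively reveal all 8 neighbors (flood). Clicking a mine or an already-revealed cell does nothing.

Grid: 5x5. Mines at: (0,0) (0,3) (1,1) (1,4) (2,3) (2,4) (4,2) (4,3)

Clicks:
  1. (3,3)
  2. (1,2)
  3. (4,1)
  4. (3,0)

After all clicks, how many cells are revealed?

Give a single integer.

Answer: 8

Derivation:
Click 1 (3,3) count=4: revealed 1 new [(3,3)] -> total=1
Click 2 (1,2) count=3: revealed 1 new [(1,2)] -> total=2
Click 3 (4,1) count=1: revealed 1 new [(4,1)] -> total=3
Click 4 (3,0) count=0: revealed 5 new [(2,0) (2,1) (3,0) (3,1) (4,0)] -> total=8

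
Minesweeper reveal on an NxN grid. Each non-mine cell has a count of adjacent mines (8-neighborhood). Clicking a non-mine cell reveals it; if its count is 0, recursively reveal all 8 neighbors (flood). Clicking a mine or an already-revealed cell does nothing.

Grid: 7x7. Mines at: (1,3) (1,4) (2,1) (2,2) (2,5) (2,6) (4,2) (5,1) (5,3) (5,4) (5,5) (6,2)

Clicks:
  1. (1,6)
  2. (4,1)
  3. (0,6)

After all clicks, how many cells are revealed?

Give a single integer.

Answer: 5

Derivation:
Click 1 (1,6) count=2: revealed 1 new [(1,6)] -> total=1
Click 2 (4,1) count=2: revealed 1 new [(4,1)] -> total=2
Click 3 (0,6) count=0: revealed 3 new [(0,5) (0,6) (1,5)] -> total=5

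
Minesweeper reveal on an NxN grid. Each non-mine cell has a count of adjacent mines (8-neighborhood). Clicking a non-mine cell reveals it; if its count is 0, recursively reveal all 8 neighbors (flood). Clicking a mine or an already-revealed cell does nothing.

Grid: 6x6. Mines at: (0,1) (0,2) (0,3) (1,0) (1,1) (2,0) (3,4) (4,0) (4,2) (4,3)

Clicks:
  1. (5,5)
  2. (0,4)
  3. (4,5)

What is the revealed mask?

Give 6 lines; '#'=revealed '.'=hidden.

Answer: ....#.
......
......
......
....##
....##

Derivation:
Click 1 (5,5) count=0: revealed 4 new [(4,4) (4,5) (5,4) (5,5)] -> total=4
Click 2 (0,4) count=1: revealed 1 new [(0,4)] -> total=5
Click 3 (4,5) count=1: revealed 0 new [(none)] -> total=5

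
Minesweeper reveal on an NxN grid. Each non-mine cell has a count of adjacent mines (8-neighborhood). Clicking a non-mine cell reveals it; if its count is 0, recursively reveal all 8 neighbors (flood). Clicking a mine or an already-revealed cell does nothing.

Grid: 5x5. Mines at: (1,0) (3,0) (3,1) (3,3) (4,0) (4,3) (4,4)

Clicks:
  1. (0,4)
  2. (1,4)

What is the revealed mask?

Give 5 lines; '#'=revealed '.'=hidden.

Click 1 (0,4) count=0: revealed 12 new [(0,1) (0,2) (0,3) (0,4) (1,1) (1,2) (1,3) (1,4) (2,1) (2,2) (2,3) (2,4)] -> total=12
Click 2 (1,4) count=0: revealed 0 new [(none)] -> total=12

Answer: .####
.####
.####
.....
.....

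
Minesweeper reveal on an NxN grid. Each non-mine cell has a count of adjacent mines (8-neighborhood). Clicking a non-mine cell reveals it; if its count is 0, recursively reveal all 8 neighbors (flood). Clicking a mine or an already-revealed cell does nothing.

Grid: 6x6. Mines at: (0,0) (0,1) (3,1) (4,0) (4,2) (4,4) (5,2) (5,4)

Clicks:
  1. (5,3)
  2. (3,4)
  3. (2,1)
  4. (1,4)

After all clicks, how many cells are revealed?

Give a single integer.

Answer: 18

Derivation:
Click 1 (5,3) count=4: revealed 1 new [(5,3)] -> total=1
Click 2 (3,4) count=1: revealed 1 new [(3,4)] -> total=2
Click 3 (2,1) count=1: revealed 1 new [(2,1)] -> total=3
Click 4 (1,4) count=0: revealed 15 new [(0,2) (0,3) (0,4) (0,5) (1,2) (1,3) (1,4) (1,5) (2,2) (2,3) (2,4) (2,5) (3,2) (3,3) (3,5)] -> total=18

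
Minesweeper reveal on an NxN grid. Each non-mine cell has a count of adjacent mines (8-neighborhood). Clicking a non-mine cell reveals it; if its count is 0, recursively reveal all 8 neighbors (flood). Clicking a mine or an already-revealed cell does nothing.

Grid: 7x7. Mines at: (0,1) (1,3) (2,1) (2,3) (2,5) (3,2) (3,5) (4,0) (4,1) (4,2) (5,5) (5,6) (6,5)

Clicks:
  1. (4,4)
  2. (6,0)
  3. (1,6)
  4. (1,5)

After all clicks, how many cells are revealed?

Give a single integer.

Click 1 (4,4) count=2: revealed 1 new [(4,4)] -> total=1
Click 2 (6,0) count=0: revealed 10 new [(5,0) (5,1) (5,2) (5,3) (5,4) (6,0) (6,1) (6,2) (6,3) (6,4)] -> total=11
Click 3 (1,6) count=1: revealed 1 new [(1,6)] -> total=12
Click 4 (1,5) count=1: revealed 1 new [(1,5)] -> total=13

Answer: 13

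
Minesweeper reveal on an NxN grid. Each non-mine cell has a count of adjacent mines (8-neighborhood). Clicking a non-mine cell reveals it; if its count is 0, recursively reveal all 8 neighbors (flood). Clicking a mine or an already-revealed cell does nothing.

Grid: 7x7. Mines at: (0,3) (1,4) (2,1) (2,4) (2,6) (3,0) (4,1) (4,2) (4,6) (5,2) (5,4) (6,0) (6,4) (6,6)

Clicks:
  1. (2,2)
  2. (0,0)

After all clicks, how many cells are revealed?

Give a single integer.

Answer: 7

Derivation:
Click 1 (2,2) count=1: revealed 1 new [(2,2)] -> total=1
Click 2 (0,0) count=0: revealed 6 new [(0,0) (0,1) (0,2) (1,0) (1,1) (1,2)] -> total=7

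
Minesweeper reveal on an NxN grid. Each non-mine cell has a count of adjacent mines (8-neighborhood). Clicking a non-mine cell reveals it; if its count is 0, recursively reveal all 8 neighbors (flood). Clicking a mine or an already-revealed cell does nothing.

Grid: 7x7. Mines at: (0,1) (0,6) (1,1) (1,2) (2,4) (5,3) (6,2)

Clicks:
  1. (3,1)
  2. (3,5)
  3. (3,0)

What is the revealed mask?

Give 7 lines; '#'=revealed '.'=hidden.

Click 1 (3,1) count=0: revealed 17 new [(2,0) (2,1) (2,2) (2,3) (3,0) (3,1) (3,2) (3,3) (4,0) (4,1) (4,2) (4,3) (5,0) (5,1) (5,2) (6,0) (6,1)] -> total=17
Click 2 (3,5) count=1: revealed 1 new [(3,5)] -> total=18
Click 3 (3,0) count=0: revealed 0 new [(none)] -> total=18

Answer: .......
.......
####...
####.#.
####...
###....
##.....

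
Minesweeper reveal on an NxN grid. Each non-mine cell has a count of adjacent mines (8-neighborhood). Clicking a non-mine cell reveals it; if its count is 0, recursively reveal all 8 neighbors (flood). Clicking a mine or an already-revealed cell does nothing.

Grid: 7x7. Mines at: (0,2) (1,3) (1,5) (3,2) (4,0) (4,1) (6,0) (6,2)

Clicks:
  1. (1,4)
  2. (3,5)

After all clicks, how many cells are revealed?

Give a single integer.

Answer: 21

Derivation:
Click 1 (1,4) count=2: revealed 1 new [(1,4)] -> total=1
Click 2 (3,5) count=0: revealed 20 new [(2,3) (2,4) (2,5) (2,6) (3,3) (3,4) (3,5) (3,6) (4,3) (4,4) (4,5) (4,6) (5,3) (5,4) (5,5) (5,6) (6,3) (6,4) (6,5) (6,6)] -> total=21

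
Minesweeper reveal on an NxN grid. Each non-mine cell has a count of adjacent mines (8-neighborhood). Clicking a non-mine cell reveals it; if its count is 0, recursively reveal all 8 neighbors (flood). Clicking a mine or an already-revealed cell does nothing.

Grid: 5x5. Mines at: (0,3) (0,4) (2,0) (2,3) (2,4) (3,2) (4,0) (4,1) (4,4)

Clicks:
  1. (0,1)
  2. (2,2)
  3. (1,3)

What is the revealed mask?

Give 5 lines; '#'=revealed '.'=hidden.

Answer: ###..
####.
..#..
.....
.....

Derivation:
Click 1 (0,1) count=0: revealed 6 new [(0,0) (0,1) (0,2) (1,0) (1,1) (1,2)] -> total=6
Click 2 (2,2) count=2: revealed 1 new [(2,2)] -> total=7
Click 3 (1,3) count=4: revealed 1 new [(1,3)] -> total=8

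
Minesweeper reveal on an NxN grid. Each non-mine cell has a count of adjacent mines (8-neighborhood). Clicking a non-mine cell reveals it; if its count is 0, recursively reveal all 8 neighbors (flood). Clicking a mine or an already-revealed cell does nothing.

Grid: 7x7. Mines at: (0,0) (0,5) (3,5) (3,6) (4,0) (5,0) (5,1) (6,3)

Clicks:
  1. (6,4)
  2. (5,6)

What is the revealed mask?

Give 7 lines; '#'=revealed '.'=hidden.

Answer: .......
.......
.......
.......
....###
....###
....###

Derivation:
Click 1 (6,4) count=1: revealed 1 new [(6,4)] -> total=1
Click 2 (5,6) count=0: revealed 8 new [(4,4) (4,5) (4,6) (5,4) (5,5) (5,6) (6,5) (6,6)] -> total=9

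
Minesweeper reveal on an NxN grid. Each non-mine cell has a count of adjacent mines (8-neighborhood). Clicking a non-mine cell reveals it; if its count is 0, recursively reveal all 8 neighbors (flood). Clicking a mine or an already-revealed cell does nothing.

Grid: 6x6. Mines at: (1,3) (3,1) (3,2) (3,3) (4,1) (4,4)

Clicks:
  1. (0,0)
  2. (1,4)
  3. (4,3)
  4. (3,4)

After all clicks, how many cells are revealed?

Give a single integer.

Click 1 (0,0) count=0: revealed 9 new [(0,0) (0,1) (0,2) (1,0) (1,1) (1,2) (2,0) (2,1) (2,2)] -> total=9
Click 2 (1,4) count=1: revealed 1 new [(1,4)] -> total=10
Click 3 (4,3) count=3: revealed 1 new [(4,3)] -> total=11
Click 4 (3,4) count=2: revealed 1 new [(3,4)] -> total=12

Answer: 12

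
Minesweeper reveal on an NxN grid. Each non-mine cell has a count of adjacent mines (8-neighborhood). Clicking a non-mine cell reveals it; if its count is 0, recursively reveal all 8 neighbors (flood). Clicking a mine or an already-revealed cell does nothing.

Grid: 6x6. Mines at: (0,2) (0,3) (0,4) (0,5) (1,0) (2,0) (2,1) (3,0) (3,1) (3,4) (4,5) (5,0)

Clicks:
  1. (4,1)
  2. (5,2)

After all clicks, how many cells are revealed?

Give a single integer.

Click 1 (4,1) count=3: revealed 1 new [(4,1)] -> total=1
Click 2 (5,2) count=0: revealed 7 new [(4,2) (4,3) (4,4) (5,1) (5,2) (5,3) (5,4)] -> total=8

Answer: 8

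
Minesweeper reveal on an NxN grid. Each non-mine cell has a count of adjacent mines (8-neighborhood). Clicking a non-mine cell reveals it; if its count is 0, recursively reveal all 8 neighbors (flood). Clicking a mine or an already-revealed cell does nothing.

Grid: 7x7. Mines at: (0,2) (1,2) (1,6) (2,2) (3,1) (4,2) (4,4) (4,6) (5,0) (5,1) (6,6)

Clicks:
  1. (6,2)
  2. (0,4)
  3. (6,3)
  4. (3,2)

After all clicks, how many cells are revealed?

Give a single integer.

Click 1 (6,2) count=1: revealed 1 new [(6,2)] -> total=1
Click 2 (0,4) count=0: revealed 12 new [(0,3) (0,4) (0,5) (1,3) (1,4) (1,5) (2,3) (2,4) (2,5) (3,3) (3,4) (3,5)] -> total=13
Click 3 (6,3) count=0: revealed 7 new [(5,2) (5,3) (5,4) (5,5) (6,3) (6,4) (6,5)] -> total=20
Click 4 (3,2) count=3: revealed 1 new [(3,2)] -> total=21

Answer: 21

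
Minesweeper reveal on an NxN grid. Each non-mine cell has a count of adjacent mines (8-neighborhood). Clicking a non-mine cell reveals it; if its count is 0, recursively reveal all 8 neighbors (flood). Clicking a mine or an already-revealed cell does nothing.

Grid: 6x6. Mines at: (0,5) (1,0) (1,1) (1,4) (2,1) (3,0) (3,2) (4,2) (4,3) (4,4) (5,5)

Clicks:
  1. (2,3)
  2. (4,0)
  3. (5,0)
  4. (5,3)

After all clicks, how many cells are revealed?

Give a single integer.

Answer: 6

Derivation:
Click 1 (2,3) count=2: revealed 1 new [(2,3)] -> total=1
Click 2 (4,0) count=1: revealed 1 new [(4,0)] -> total=2
Click 3 (5,0) count=0: revealed 3 new [(4,1) (5,0) (5,1)] -> total=5
Click 4 (5,3) count=3: revealed 1 new [(5,3)] -> total=6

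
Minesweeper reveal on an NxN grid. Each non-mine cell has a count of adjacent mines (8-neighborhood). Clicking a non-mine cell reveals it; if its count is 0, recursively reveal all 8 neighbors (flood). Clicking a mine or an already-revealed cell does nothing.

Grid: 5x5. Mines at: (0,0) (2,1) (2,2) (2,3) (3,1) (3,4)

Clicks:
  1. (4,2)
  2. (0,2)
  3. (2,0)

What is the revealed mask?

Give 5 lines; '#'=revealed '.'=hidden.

Click 1 (4,2) count=1: revealed 1 new [(4,2)] -> total=1
Click 2 (0,2) count=0: revealed 8 new [(0,1) (0,2) (0,3) (0,4) (1,1) (1,2) (1,3) (1,4)] -> total=9
Click 3 (2,0) count=2: revealed 1 new [(2,0)] -> total=10

Answer: .####
.####
#....
.....
..#..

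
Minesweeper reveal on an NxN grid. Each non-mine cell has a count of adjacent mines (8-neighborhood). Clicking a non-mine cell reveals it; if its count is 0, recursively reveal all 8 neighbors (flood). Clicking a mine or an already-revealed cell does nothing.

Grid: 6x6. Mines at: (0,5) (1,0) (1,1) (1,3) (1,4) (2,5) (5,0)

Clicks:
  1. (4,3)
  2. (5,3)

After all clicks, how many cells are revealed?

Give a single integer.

Answer: 22

Derivation:
Click 1 (4,3) count=0: revealed 22 new [(2,0) (2,1) (2,2) (2,3) (2,4) (3,0) (3,1) (3,2) (3,3) (3,4) (3,5) (4,0) (4,1) (4,2) (4,3) (4,4) (4,5) (5,1) (5,2) (5,3) (5,4) (5,5)] -> total=22
Click 2 (5,3) count=0: revealed 0 new [(none)] -> total=22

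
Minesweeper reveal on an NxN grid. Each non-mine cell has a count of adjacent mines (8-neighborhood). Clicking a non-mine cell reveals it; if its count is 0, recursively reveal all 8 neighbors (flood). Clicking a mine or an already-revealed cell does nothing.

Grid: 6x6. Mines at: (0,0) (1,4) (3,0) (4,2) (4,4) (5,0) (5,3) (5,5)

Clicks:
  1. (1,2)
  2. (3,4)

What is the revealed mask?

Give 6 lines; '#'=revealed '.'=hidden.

Click 1 (1,2) count=0: revealed 12 new [(0,1) (0,2) (0,3) (1,1) (1,2) (1,3) (2,1) (2,2) (2,3) (3,1) (3,2) (3,3)] -> total=12
Click 2 (3,4) count=1: revealed 1 new [(3,4)] -> total=13

Answer: .###..
.###..
.###..
.####.
......
......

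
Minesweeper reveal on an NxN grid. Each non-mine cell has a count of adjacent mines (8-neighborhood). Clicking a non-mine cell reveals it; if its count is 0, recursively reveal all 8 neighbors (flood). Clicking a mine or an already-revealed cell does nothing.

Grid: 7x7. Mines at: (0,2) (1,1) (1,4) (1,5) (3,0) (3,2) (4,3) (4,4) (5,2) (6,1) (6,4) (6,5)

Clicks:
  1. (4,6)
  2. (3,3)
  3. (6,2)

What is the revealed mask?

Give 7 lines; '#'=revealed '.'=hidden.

Answer: .......
.......
.....##
...#.##
.....##
.....##
..#....

Derivation:
Click 1 (4,6) count=0: revealed 8 new [(2,5) (2,6) (3,5) (3,6) (4,5) (4,6) (5,5) (5,6)] -> total=8
Click 2 (3,3) count=3: revealed 1 new [(3,3)] -> total=9
Click 3 (6,2) count=2: revealed 1 new [(6,2)] -> total=10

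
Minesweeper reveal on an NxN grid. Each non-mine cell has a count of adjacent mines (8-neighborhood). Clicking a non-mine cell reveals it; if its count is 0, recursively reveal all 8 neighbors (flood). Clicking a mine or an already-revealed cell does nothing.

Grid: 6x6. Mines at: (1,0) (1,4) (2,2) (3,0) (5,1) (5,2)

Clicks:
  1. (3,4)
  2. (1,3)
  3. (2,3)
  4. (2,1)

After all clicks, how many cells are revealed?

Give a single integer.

Answer: 14

Derivation:
Click 1 (3,4) count=0: revealed 12 new [(2,3) (2,4) (2,5) (3,3) (3,4) (3,5) (4,3) (4,4) (4,5) (5,3) (5,4) (5,5)] -> total=12
Click 2 (1,3) count=2: revealed 1 new [(1,3)] -> total=13
Click 3 (2,3) count=2: revealed 0 new [(none)] -> total=13
Click 4 (2,1) count=3: revealed 1 new [(2,1)] -> total=14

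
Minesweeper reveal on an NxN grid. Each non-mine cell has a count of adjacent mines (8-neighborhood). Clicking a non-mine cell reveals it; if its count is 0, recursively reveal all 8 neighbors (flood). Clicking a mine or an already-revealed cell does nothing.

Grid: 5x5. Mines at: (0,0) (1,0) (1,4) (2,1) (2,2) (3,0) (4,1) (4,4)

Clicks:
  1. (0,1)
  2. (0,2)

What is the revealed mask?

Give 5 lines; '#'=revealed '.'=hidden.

Click 1 (0,1) count=2: revealed 1 new [(0,1)] -> total=1
Click 2 (0,2) count=0: revealed 5 new [(0,2) (0,3) (1,1) (1,2) (1,3)] -> total=6

Answer: .###.
.###.
.....
.....
.....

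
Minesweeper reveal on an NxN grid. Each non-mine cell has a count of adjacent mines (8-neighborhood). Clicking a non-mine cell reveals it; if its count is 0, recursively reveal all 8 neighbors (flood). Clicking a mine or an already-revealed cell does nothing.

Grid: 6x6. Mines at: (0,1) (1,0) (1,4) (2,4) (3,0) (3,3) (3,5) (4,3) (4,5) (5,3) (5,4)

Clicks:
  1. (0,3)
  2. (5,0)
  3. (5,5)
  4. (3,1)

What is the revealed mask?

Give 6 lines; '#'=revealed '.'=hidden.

Click 1 (0,3) count=1: revealed 1 new [(0,3)] -> total=1
Click 2 (5,0) count=0: revealed 6 new [(4,0) (4,1) (4,2) (5,0) (5,1) (5,2)] -> total=7
Click 3 (5,5) count=2: revealed 1 new [(5,5)] -> total=8
Click 4 (3,1) count=1: revealed 1 new [(3,1)] -> total=9

Answer: ...#..
......
......
.#....
###...
###..#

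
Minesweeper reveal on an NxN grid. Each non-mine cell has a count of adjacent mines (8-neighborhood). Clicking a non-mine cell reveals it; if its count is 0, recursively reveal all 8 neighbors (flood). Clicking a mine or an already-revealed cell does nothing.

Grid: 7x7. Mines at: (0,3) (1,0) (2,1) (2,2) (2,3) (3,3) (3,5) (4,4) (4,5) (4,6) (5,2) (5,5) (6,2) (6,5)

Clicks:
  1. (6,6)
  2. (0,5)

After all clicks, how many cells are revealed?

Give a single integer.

Click 1 (6,6) count=2: revealed 1 new [(6,6)] -> total=1
Click 2 (0,5) count=0: revealed 9 new [(0,4) (0,5) (0,6) (1,4) (1,5) (1,6) (2,4) (2,5) (2,6)] -> total=10

Answer: 10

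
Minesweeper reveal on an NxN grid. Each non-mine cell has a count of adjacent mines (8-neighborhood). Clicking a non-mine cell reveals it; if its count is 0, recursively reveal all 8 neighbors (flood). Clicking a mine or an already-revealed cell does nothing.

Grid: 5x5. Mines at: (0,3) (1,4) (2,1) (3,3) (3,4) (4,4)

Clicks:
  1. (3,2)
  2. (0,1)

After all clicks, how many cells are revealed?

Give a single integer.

Click 1 (3,2) count=2: revealed 1 new [(3,2)] -> total=1
Click 2 (0,1) count=0: revealed 6 new [(0,0) (0,1) (0,2) (1,0) (1,1) (1,2)] -> total=7

Answer: 7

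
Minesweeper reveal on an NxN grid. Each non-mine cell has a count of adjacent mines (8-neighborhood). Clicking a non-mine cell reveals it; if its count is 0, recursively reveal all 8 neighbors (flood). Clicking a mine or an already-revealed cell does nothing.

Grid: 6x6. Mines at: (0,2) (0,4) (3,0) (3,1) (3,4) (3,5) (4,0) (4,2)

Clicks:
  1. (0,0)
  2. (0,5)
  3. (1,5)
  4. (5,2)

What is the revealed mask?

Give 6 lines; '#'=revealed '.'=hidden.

Click 1 (0,0) count=0: revealed 6 new [(0,0) (0,1) (1,0) (1,1) (2,0) (2,1)] -> total=6
Click 2 (0,5) count=1: revealed 1 new [(0,5)] -> total=7
Click 3 (1,5) count=1: revealed 1 new [(1,5)] -> total=8
Click 4 (5,2) count=1: revealed 1 new [(5,2)] -> total=9

Answer: ##...#
##...#
##....
......
......
..#...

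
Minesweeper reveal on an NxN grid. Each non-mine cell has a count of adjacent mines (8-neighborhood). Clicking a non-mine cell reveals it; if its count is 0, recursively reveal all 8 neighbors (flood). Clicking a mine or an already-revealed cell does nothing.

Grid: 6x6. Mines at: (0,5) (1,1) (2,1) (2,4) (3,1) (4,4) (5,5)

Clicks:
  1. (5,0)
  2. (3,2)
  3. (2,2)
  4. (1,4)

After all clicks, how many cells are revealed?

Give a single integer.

Click 1 (5,0) count=0: revealed 8 new [(4,0) (4,1) (4,2) (4,3) (5,0) (5,1) (5,2) (5,3)] -> total=8
Click 2 (3,2) count=2: revealed 1 new [(3,2)] -> total=9
Click 3 (2,2) count=3: revealed 1 new [(2,2)] -> total=10
Click 4 (1,4) count=2: revealed 1 new [(1,4)] -> total=11

Answer: 11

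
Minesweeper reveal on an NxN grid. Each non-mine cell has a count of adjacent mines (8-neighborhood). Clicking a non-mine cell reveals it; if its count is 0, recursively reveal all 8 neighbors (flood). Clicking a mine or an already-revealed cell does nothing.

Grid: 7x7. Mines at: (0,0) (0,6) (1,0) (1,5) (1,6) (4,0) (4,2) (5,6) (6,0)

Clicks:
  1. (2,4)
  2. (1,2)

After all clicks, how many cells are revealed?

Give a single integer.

Answer: 34

Derivation:
Click 1 (2,4) count=1: revealed 1 new [(2,4)] -> total=1
Click 2 (1,2) count=0: revealed 33 new [(0,1) (0,2) (0,3) (0,4) (1,1) (1,2) (1,3) (1,4) (2,1) (2,2) (2,3) (2,5) (2,6) (3,1) (3,2) (3,3) (3,4) (3,5) (3,6) (4,3) (4,4) (4,5) (4,6) (5,1) (5,2) (5,3) (5,4) (5,5) (6,1) (6,2) (6,3) (6,4) (6,5)] -> total=34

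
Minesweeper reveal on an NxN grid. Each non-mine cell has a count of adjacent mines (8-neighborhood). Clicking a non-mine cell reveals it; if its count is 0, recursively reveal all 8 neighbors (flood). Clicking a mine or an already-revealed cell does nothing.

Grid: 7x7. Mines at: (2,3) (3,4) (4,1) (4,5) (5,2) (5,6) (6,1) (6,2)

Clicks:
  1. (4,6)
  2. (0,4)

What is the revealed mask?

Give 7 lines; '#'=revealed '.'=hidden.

Click 1 (4,6) count=2: revealed 1 new [(4,6)] -> total=1
Click 2 (0,4) count=0: revealed 25 new [(0,0) (0,1) (0,2) (0,3) (0,4) (0,5) (0,6) (1,0) (1,1) (1,2) (1,3) (1,4) (1,5) (1,6) (2,0) (2,1) (2,2) (2,4) (2,5) (2,6) (3,0) (3,1) (3,2) (3,5) (3,6)] -> total=26

Answer: #######
#######
###.###
###..##
......#
.......
.......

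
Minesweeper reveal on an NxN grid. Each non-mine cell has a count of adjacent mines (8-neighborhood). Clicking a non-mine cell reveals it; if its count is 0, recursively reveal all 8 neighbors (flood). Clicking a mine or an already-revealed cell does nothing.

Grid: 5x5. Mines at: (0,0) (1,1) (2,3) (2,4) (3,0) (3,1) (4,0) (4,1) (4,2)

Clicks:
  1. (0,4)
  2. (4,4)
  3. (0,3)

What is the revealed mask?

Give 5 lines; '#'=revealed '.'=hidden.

Answer: ..###
..###
.....
...##
...##

Derivation:
Click 1 (0,4) count=0: revealed 6 new [(0,2) (0,3) (0,4) (1,2) (1,3) (1,4)] -> total=6
Click 2 (4,4) count=0: revealed 4 new [(3,3) (3,4) (4,3) (4,4)] -> total=10
Click 3 (0,3) count=0: revealed 0 new [(none)] -> total=10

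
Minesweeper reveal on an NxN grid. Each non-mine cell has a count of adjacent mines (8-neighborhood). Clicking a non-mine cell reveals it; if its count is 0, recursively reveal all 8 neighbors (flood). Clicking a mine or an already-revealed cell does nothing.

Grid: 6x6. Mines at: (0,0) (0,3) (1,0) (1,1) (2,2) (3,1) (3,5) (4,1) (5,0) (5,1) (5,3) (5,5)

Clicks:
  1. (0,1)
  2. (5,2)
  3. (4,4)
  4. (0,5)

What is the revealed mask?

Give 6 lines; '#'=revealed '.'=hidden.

Click 1 (0,1) count=3: revealed 1 new [(0,1)] -> total=1
Click 2 (5,2) count=3: revealed 1 new [(5,2)] -> total=2
Click 3 (4,4) count=3: revealed 1 new [(4,4)] -> total=3
Click 4 (0,5) count=0: revealed 6 new [(0,4) (0,5) (1,4) (1,5) (2,4) (2,5)] -> total=9

Answer: .#..##
....##
....##
......
....#.
..#...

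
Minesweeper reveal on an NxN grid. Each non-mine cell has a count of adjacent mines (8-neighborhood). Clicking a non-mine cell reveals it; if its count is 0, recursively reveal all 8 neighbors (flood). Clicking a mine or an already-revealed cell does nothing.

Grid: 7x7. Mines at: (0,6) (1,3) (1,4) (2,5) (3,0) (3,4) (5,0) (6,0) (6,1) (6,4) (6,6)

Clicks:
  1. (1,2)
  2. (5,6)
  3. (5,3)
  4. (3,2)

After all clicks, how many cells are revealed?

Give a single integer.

Click 1 (1,2) count=1: revealed 1 new [(1,2)] -> total=1
Click 2 (5,6) count=1: revealed 1 new [(5,6)] -> total=2
Click 3 (5,3) count=1: revealed 1 new [(5,3)] -> total=3
Click 4 (3,2) count=0: revealed 11 new [(2,1) (2,2) (2,3) (3,1) (3,2) (3,3) (4,1) (4,2) (4,3) (5,1) (5,2)] -> total=14

Answer: 14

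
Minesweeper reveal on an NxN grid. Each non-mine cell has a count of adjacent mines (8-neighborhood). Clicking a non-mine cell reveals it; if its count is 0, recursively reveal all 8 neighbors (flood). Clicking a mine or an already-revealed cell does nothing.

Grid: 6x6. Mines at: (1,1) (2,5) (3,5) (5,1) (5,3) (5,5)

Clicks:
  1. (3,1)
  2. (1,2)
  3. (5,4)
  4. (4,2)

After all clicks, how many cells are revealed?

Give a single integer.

Answer: 24

Derivation:
Click 1 (3,1) count=0: revealed 23 new [(0,2) (0,3) (0,4) (0,5) (1,2) (1,3) (1,4) (1,5) (2,0) (2,1) (2,2) (2,3) (2,4) (3,0) (3,1) (3,2) (3,3) (3,4) (4,0) (4,1) (4,2) (4,3) (4,4)] -> total=23
Click 2 (1,2) count=1: revealed 0 new [(none)] -> total=23
Click 3 (5,4) count=2: revealed 1 new [(5,4)] -> total=24
Click 4 (4,2) count=2: revealed 0 new [(none)] -> total=24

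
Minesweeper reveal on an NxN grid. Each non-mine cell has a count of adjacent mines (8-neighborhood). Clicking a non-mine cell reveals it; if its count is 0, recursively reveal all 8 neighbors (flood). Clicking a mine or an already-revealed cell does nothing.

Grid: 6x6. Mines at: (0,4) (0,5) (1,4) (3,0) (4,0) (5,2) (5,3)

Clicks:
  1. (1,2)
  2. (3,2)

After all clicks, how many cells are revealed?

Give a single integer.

Click 1 (1,2) count=0: revealed 26 new [(0,0) (0,1) (0,2) (0,3) (1,0) (1,1) (1,2) (1,3) (2,0) (2,1) (2,2) (2,3) (2,4) (2,5) (3,1) (3,2) (3,3) (3,4) (3,5) (4,1) (4,2) (4,3) (4,4) (4,5) (5,4) (5,5)] -> total=26
Click 2 (3,2) count=0: revealed 0 new [(none)] -> total=26

Answer: 26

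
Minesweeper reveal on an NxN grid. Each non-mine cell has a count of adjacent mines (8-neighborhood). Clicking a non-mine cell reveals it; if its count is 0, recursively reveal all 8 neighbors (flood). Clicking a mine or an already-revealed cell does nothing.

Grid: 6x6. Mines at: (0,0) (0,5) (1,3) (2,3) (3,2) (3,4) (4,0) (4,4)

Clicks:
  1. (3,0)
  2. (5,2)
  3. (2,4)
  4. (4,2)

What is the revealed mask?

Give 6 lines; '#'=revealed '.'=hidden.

Answer: ......
......
....#.
#.....
.###..
.###..

Derivation:
Click 1 (3,0) count=1: revealed 1 new [(3,0)] -> total=1
Click 2 (5,2) count=0: revealed 6 new [(4,1) (4,2) (4,3) (5,1) (5,2) (5,3)] -> total=7
Click 3 (2,4) count=3: revealed 1 new [(2,4)] -> total=8
Click 4 (4,2) count=1: revealed 0 new [(none)] -> total=8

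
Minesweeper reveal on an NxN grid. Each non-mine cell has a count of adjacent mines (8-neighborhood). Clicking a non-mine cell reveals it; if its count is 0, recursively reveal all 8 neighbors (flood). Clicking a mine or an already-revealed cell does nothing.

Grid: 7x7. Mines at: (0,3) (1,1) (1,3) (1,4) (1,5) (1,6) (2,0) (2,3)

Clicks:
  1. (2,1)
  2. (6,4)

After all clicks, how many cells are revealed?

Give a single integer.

Click 1 (2,1) count=2: revealed 1 new [(2,1)] -> total=1
Click 2 (6,4) count=0: revealed 31 new [(2,4) (2,5) (2,6) (3,0) (3,1) (3,2) (3,3) (3,4) (3,5) (3,6) (4,0) (4,1) (4,2) (4,3) (4,4) (4,5) (4,6) (5,0) (5,1) (5,2) (5,3) (5,4) (5,5) (5,6) (6,0) (6,1) (6,2) (6,3) (6,4) (6,5) (6,6)] -> total=32

Answer: 32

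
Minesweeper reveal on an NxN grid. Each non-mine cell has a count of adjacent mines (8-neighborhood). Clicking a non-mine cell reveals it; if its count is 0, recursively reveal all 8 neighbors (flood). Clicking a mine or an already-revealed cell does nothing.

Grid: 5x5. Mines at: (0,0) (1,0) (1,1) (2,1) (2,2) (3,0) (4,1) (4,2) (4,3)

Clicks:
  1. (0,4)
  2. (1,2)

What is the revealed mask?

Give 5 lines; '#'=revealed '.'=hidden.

Answer: ..###
..###
...##
...##
.....

Derivation:
Click 1 (0,4) count=0: revealed 10 new [(0,2) (0,3) (0,4) (1,2) (1,3) (1,4) (2,3) (2,4) (3,3) (3,4)] -> total=10
Click 2 (1,2) count=3: revealed 0 new [(none)] -> total=10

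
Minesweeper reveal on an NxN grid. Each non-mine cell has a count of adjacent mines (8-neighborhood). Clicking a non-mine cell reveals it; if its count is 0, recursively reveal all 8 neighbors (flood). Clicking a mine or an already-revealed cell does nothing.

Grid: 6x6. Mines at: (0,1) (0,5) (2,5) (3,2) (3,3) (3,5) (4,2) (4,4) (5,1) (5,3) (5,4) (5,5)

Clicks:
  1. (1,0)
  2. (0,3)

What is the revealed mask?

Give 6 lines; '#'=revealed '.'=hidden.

Answer: ..###.
#.###.
..###.
......
......
......

Derivation:
Click 1 (1,0) count=1: revealed 1 new [(1,0)] -> total=1
Click 2 (0,3) count=0: revealed 9 new [(0,2) (0,3) (0,4) (1,2) (1,3) (1,4) (2,2) (2,3) (2,4)] -> total=10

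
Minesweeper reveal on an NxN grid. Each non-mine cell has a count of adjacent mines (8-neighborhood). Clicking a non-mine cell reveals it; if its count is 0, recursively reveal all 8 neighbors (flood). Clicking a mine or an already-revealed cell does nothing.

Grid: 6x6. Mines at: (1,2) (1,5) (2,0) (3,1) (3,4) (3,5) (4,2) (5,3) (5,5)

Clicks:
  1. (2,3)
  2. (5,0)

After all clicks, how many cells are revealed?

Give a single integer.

Click 1 (2,3) count=2: revealed 1 new [(2,3)] -> total=1
Click 2 (5,0) count=0: revealed 4 new [(4,0) (4,1) (5,0) (5,1)] -> total=5

Answer: 5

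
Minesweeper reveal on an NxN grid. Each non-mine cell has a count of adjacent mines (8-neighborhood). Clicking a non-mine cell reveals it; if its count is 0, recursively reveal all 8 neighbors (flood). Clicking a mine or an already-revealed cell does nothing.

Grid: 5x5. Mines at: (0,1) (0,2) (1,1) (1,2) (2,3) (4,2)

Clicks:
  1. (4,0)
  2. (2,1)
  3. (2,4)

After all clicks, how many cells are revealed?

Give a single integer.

Click 1 (4,0) count=0: revealed 6 new [(2,0) (2,1) (3,0) (3,1) (4,0) (4,1)] -> total=6
Click 2 (2,1) count=2: revealed 0 new [(none)] -> total=6
Click 3 (2,4) count=1: revealed 1 new [(2,4)] -> total=7

Answer: 7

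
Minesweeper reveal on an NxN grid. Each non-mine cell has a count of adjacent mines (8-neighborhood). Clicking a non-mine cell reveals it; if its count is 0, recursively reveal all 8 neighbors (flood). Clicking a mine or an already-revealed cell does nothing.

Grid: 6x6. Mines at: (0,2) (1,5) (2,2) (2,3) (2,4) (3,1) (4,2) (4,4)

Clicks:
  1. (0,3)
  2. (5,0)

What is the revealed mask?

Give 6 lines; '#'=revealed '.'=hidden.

Answer: ...#..
......
......
......
##....
##....

Derivation:
Click 1 (0,3) count=1: revealed 1 new [(0,3)] -> total=1
Click 2 (5,0) count=0: revealed 4 new [(4,0) (4,1) (5,0) (5,1)] -> total=5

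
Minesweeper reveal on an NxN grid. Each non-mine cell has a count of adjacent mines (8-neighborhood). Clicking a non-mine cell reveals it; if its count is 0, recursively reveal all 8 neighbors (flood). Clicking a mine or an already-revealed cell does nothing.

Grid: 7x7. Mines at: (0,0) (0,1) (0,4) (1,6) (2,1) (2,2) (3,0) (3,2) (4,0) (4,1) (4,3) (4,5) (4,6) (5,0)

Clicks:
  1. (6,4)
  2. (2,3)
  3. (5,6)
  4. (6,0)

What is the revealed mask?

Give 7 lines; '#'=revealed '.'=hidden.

Click 1 (6,4) count=0: revealed 12 new [(5,1) (5,2) (5,3) (5,4) (5,5) (5,6) (6,1) (6,2) (6,3) (6,4) (6,5) (6,6)] -> total=12
Click 2 (2,3) count=2: revealed 1 new [(2,3)] -> total=13
Click 3 (5,6) count=2: revealed 0 new [(none)] -> total=13
Click 4 (6,0) count=1: revealed 1 new [(6,0)] -> total=14

Answer: .......
.......
...#...
.......
.......
.######
#######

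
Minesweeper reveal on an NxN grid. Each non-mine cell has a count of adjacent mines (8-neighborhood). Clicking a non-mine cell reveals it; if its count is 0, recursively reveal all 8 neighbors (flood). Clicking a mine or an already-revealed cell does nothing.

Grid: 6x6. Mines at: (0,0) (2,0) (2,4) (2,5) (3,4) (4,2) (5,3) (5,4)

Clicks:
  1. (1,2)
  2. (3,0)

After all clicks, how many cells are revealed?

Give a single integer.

Click 1 (1,2) count=0: revealed 16 new [(0,1) (0,2) (0,3) (0,4) (0,5) (1,1) (1,2) (1,3) (1,4) (1,5) (2,1) (2,2) (2,3) (3,1) (3,2) (3,3)] -> total=16
Click 2 (3,0) count=1: revealed 1 new [(3,0)] -> total=17

Answer: 17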